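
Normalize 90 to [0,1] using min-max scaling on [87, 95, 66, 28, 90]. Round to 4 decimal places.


Min = 28, Max = 95
Range = 95 - 28 = 67
Scaled = (x - min) / (max - min)
= (90 - 28) / 67
= 62 / 67
= 0.9254

0.9254


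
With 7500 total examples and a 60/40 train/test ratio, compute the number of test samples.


Train samples = 7500 * 60% = 4500
Test samples = 7500 - 4500
= 3000

3000


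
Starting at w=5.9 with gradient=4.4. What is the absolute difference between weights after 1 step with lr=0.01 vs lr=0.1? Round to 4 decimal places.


With lr=0.01: w_new = 5.9 - 0.01 * 4.4 = 5.856
With lr=0.1: w_new = 5.9 - 0.1 * 4.4 = 5.46
Absolute difference = |5.856 - 5.46|
= 0.3960

0.3960


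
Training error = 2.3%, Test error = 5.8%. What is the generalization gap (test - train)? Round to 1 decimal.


Generalization gap = test_error - train_error
= 5.8 - 2.3
= 3.5%
A moderate gap.

3.5


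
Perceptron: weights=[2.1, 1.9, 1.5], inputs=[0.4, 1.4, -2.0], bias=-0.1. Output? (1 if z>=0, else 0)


z = w . x + b
= 2.1*0.4 + 1.9*1.4 + 1.5*-2.0 + -0.1
= 0.84 + 2.66 + -3.0 + -0.1
= 0.5 + -0.1
= 0.4
Since z = 0.4 >= 0, output = 1

1


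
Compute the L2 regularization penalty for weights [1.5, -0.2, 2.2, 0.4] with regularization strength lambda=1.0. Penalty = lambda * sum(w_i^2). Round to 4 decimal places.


Squaring each weight:
1.5^2 = 2.25
(-0.2)^2 = 0.04
2.2^2 = 4.84
0.4^2 = 0.16
Sum of squares = 7.29
Penalty = 1.0 * 7.29 = 7.2900

7.2900


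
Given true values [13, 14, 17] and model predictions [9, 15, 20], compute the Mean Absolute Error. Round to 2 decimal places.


Absolute errors: [4, 1, 3]
Sum of absolute errors = 8
MAE = 8 / 3 = 2.67

2.67


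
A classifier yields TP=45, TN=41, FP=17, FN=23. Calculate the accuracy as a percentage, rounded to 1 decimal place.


Accuracy = (TP + TN) / (TP + TN + FP + FN) * 100
= (45 + 41) / (45 + 41 + 17 + 23)
= 86 / 126
= 0.6825
= 68.3%

68.3


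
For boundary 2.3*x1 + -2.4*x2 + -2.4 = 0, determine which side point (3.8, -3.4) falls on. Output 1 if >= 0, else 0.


Compute 2.3 * 3.8 + -2.4 * -3.4 + -2.4
= 8.74 + 8.16 + -2.4
= 14.5
Since 14.5 >= 0, the point is on the positive side.

1


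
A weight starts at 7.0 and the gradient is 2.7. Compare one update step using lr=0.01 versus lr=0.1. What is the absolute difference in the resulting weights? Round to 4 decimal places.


With lr=0.01: w_new = 7.0 - 0.01 * 2.7 = 6.973
With lr=0.1: w_new = 7.0 - 0.1 * 2.7 = 6.73
Absolute difference = |6.973 - 6.73|
= 0.2430

0.2430


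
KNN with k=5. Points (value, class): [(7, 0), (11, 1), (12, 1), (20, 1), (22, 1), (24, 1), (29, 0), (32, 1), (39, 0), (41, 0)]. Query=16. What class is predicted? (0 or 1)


Distances from query 16:
Point 12 (class 1): distance = 4
Point 20 (class 1): distance = 4
Point 11 (class 1): distance = 5
Point 22 (class 1): distance = 6
Point 24 (class 1): distance = 8
K=5 nearest neighbors: classes = [1, 1, 1, 1, 1]
Votes for class 1: 5 / 5
Majority vote => class 1

1


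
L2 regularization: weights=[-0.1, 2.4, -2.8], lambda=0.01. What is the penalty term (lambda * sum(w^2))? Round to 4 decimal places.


Squaring each weight:
(-0.1)^2 = 0.01
2.4^2 = 5.76
(-2.8)^2 = 7.84
Sum of squares = 13.61
Penalty = 0.01 * 13.61 = 0.1361

0.1361


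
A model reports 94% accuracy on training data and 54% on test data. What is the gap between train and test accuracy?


Gap = train_accuracy - test_accuracy
= 94 - 54
= 40%
This large gap strongly indicates overfitting.

40


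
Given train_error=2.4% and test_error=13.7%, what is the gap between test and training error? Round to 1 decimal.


Generalization gap = test_error - train_error
= 13.7 - 2.4
= 11.3%
A large gap suggests overfitting.

11.3


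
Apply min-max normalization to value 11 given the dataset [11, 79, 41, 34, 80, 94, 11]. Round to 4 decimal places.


Min = 11, Max = 94
Range = 94 - 11 = 83
Scaled = (x - min) / (max - min)
= (11 - 11) / 83
= 0 / 83
= 0.0000

0.0000


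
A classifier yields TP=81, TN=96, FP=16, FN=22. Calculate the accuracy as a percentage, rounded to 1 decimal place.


Accuracy = (TP + TN) / (TP + TN + FP + FN) * 100
= (81 + 96) / (81 + 96 + 16 + 22)
= 177 / 215
= 0.8233
= 82.3%

82.3


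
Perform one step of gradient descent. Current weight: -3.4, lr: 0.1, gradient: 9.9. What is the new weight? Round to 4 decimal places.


w_new = w_old - lr * gradient
= -3.4 - 0.1 * 9.9
= -3.4 - (0.99)
= -4.3900

-4.3900


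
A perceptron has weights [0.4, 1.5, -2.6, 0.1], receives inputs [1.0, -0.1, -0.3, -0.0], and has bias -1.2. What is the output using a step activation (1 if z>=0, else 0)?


z = w . x + b
= 0.4*1.0 + 1.5*-0.1 + -2.6*-0.3 + 0.1*-0.0 + -1.2
= 0.4 + -0.15 + 0.78 + -0.0 + -1.2
= 1.03 + -1.2
= -0.17
Since z = -0.17 < 0, output = 0

0


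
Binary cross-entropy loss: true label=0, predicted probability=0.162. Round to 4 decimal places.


For y=0: Loss = -log(1-p)
= -log(1 - 0.162)
= -log(0.838)
= -(-0.1767)
= 0.1767

0.1767


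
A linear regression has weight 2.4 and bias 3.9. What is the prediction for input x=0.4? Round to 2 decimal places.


y = 2.4 * 0.4 + (3.9)
= 0.96 + (3.9)
= 4.86

4.86


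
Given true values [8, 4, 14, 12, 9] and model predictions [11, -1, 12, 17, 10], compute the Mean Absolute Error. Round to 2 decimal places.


Absolute errors: [3, 5, 2, 5, 1]
Sum of absolute errors = 16
MAE = 16 / 5 = 3.20

3.20


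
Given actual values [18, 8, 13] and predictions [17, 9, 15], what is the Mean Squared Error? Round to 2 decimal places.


Differences: [1, -1, -2]
Squared errors: [1, 1, 4]
Sum of squared errors = 6
MSE = 6 / 3 = 2.00

2.00


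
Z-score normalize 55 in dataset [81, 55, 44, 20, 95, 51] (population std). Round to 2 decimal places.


Mean = (81 + 55 + 44 + 20 + 95 + 51) / 6 = 57.6667
Variance = sum((x_i - mean)^2) / n = 599.2222
Std = sqrt(599.2222) = 24.479
Z = (x - mean) / std
= (55 - 57.6667) / 24.479
= -2.6667 / 24.479
= -0.11

-0.11


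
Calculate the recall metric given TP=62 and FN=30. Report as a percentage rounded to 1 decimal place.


Recall = TP / (TP + FN) * 100
= 62 / (62 + 30)
= 62 / 92
= 0.6739
= 67.4%

67.4


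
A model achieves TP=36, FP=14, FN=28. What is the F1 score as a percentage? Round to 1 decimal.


Precision = TP / (TP + FP) = 36 / 50 = 0.72
Recall = TP / (TP + FN) = 36 / 64 = 0.5625
F1 = 2 * P * R / (P + R)
= 2 * 0.72 * 0.5625 / (0.72 + 0.5625)
= 0.81 / 1.2825
= 0.6316
As percentage: 63.2%

63.2


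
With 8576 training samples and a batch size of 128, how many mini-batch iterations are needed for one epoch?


Iterations per epoch = dataset_size / batch_size
= 8576 / 128
= 67

67


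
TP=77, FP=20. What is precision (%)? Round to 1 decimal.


Precision = TP / (TP + FP) * 100
= 77 / (77 + 20)
= 77 / 97
= 0.7938
= 79.4%

79.4


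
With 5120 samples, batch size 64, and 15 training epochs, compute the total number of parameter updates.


Iterations per epoch = 5120 / 64 = 80
Total updates = iterations_per_epoch * epochs
= 80 * 15
= 1200

1200


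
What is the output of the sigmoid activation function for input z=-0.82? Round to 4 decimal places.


sigmoid(z) = 1 / (1 + exp(-z))
exp(-(-0.82)) = exp(0.82) = 2.2705
1 + 2.2705 = 3.2705
1 / 3.2705 = 0.3058

0.3058


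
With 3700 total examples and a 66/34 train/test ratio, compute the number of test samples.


Train samples = 3700 * 66% = 2442
Test samples = 3700 - 2442
= 1258

1258


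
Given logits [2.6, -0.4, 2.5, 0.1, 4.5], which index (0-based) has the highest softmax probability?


Softmax is a monotonic transformation, so it preserves the argmax.
We need to find the index of the maximum logit.
Index 0: 2.6
Index 1: -0.4
Index 2: 2.5
Index 3: 0.1
Index 4: 4.5
Maximum logit = 4.5 at index 4

4


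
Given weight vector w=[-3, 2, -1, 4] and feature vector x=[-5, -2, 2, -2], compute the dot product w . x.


Element-wise products:
-3 * -5 = 15
2 * -2 = -4
-1 * 2 = -2
4 * -2 = -8
Sum = 15 + -4 + -2 + -8
= 1

1


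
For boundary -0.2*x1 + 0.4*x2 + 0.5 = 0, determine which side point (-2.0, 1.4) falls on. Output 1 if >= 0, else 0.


Compute -0.2 * -2.0 + 0.4 * 1.4 + 0.5
= 0.4 + 0.56 + 0.5
= 1.46
Since 1.46 >= 0, the point is on the positive side.

1


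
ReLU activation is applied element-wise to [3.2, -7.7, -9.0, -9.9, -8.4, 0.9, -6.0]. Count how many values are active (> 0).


ReLU(x) = max(0, x) for each element:
ReLU(3.2) = 3.2
ReLU(-7.7) = 0
ReLU(-9.0) = 0
ReLU(-9.9) = 0
ReLU(-8.4) = 0
ReLU(0.9) = 0.9
ReLU(-6.0) = 0
Active neurons (>0): 2

2


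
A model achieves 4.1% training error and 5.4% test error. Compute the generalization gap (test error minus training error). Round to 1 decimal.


Generalization gap = test_error - train_error
= 5.4 - 4.1
= 1.3%
A small gap suggests good generalization.

1.3


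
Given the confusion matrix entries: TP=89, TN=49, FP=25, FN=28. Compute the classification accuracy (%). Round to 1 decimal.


Accuracy = (TP + TN) / (TP + TN + FP + FN) * 100
= (89 + 49) / (89 + 49 + 25 + 28)
= 138 / 191
= 0.7225
= 72.3%

72.3


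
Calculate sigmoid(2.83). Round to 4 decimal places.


sigmoid(z) = 1 / (1 + exp(-z))
exp(-(2.83)) = exp(-2.83) = 0.059
1 + 0.059 = 1.059
1 / 1.059 = 0.9443

0.9443


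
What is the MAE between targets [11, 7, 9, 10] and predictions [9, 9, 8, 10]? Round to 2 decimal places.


Absolute errors: [2, 2, 1, 0]
Sum of absolute errors = 5
MAE = 5 / 4 = 1.25

1.25


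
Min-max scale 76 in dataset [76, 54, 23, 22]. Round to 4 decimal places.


Min = 22, Max = 76
Range = 76 - 22 = 54
Scaled = (x - min) / (max - min)
= (76 - 22) / 54
= 54 / 54
= 1.0000

1.0000


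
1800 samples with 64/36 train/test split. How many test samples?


Train samples = 1800 * 64% = 1152
Test samples = 1800 - 1152
= 648

648


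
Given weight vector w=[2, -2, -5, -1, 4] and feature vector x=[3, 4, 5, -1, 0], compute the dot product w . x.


Element-wise products:
2 * 3 = 6
-2 * 4 = -8
-5 * 5 = -25
-1 * -1 = 1
4 * 0 = 0
Sum = 6 + -8 + -25 + 1 + 0
= -26

-26


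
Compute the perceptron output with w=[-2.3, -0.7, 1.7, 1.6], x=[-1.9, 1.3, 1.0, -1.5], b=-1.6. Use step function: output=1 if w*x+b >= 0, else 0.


z = w . x + b
= -2.3*-1.9 + -0.7*1.3 + 1.7*1.0 + 1.6*-1.5 + -1.6
= 4.37 + -0.91 + 1.7 + -2.4 + -1.6
= 2.76 + -1.6
= 1.16
Since z = 1.16 >= 0, output = 1

1


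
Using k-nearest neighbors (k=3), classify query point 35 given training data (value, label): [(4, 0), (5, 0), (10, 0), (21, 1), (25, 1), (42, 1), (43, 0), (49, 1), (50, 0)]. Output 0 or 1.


Distances from query 35:
Point 42 (class 1): distance = 7
Point 43 (class 0): distance = 8
Point 25 (class 1): distance = 10
K=3 nearest neighbors: classes = [1, 0, 1]
Votes for class 1: 2 / 3
Majority vote => class 1

1


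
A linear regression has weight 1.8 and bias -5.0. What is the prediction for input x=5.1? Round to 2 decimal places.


y = 1.8 * 5.1 + (-5.0)
= 9.18 + (-5.0)
= 4.18

4.18


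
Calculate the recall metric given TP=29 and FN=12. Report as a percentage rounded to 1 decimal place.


Recall = TP / (TP + FN) * 100
= 29 / (29 + 12)
= 29 / 41
= 0.7073
= 70.7%

70.7


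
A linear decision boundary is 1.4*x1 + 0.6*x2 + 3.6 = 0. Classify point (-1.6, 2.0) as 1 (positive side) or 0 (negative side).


Compute 1.4 * -1.6 + 0.6 * 2.0 + 3.6
= -2.24 + 1.2 + 3.6
= 2.56
Since 2.56 >= 0, the point is on the positive side.

1


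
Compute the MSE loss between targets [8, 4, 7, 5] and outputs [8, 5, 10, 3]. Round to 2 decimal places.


Differences: [0, -1, -3, 2]
Squared errors: [0, 1, 9, 4]
Sum of squared errors = 14
MSE = 14 / 4 = 3.50

3.50


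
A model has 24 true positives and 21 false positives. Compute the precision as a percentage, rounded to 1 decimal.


Precision = TP / (TP + FP) * 100
= 24 / (24 + 21)
= 24 / 45
= 0.5333
= 53.3%

53.3


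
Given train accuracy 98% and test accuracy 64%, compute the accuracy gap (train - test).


Gap = train_accuracy - test_accuracy
= 98 - 64
= 34%
This large gap strongly indicates overfitting.

34


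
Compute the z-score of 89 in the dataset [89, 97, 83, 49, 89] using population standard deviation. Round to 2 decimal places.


Mean = (89 + 97 + 83 + 49 + 89) / 5 = 81.4
Variance = sum((x_i - mean)^2) / n = 282.24
Std = sqrt(282.24) = 16.8
Z = (x - mean) / std
= (89 - 81.4) / 16.8
= 7.6 / 16.8
= 0.45

0.45


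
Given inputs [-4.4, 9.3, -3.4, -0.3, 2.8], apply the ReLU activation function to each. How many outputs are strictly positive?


ReLU(x) = max(0, x) for each element:
ReLU(-4.4) = 0
ReLU(9.3) = 9.3
ReLU(-3.4) = 0
ReLU(-0.3) = 0
ReLU(2.8) = 2.8
Active neurons (>0): 2

2


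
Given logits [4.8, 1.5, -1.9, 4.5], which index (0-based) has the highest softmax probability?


Softmax is a monotonic transformation, so it preserves the argmax.
We need to find the index of the maximum logit.
Index 0: 4.8
Index 1: 1.5
Index 2: -1.9
Index 3: 4.5
Maximum logit = 4.8 at index 0

0


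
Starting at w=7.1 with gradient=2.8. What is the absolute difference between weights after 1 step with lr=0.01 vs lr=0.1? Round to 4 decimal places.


With lr=0.01: w_new = 7.1 - 0.01 * 2.8 = 7.072
With lr=0.1: w_new = 7.1 - 0.1 * 2.8 = 6.82
Absolute difference = |7.072 - 6.82|
= 0.2520

0.2520


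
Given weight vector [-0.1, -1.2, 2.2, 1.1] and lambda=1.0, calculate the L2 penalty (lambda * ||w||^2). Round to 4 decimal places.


Squaring each weight:
(-0.1)^2 = 0.01
(-1.2)^2 = 1.44
2.2^2 = 4.84
1.1^2 = 1.21
Sum of squares = 7.5
Penalty = 1.0 * 7.5 = 7.5000

7.5000


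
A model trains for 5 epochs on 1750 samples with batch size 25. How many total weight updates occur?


Iterations per epoch = 1750 / 25 = 70
Total updates = iterations_per_epoch * epochs
= 70 * 5
= 350

350


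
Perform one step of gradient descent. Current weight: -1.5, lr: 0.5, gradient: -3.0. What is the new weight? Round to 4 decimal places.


w_new = w_old - lr * gradient
= -1.5 - 0.5 * -3.0
= -1.5 - (-1.5)
= 0.0000

0.0000


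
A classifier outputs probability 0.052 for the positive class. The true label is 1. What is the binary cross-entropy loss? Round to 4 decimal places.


For y=1: Loss = -log(p)
= -log(0.052)
= -(-2.9565)
= 2.9565

2.9565


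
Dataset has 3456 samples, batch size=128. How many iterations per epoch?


Iterations per epoch = dataset_size / batch_size
= 3456 / 128
= 27

27


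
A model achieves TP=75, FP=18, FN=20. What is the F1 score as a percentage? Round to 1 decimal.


Precision = TP / (TP + FP) = 75 / 93 = 0.8065
Recall = TP / (TP + FN) = 75 / 95 = 0.7895
F1 = 2 * P * R / (P + R)
= 2 * 0.8065 * 0.7895 / (0.8065 + 0.7895)
= 1.2733 / 1.5959
= 0.7979
As percentage: 79.8%

79.8


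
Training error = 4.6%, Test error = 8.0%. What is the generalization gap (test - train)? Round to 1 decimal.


Generalization gap = test_error - train_error
= 8.0 - 4.6
= 3.4%
A moderate gap.

3.4


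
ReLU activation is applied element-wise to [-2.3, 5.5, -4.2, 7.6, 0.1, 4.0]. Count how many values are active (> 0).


ReLU(x) = max(0, x) for each element:
ReLU(-2.3) = 0
ReLU(5.5) = 5.5
ReLU(-4.2) = 0
ReLU(7.6) = 7.6
ReLU(0.1) = 0.1
ReLU(4.0) = 4.0
Active neurons (>0): 4

4


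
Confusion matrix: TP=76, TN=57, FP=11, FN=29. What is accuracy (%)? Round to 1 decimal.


Accuracy = (TP + TN) / (TP + TN + FP + FN) * 100
= (76 + 57) / (76 + 57 + 11 + 29)
= 133 / 173
= 0.7688
= 76.9%

76.9


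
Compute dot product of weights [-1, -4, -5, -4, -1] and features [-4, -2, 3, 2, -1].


Element-wise products:
-1 * -4 = 4
-4 * -2 = 8
-5 * 3 = -15
-4 * 2 = -8
-1 * -1 = 1
Sum = 4 + 8 + -15 + -8 + 1
= -10

-10


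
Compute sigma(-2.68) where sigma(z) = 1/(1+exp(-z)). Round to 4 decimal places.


sigmoid(z) = 1 / (1 + exp(-z))
exp(-(-2.68)) = exp(2.68) = 14.5851
1 + 14.5851 = 15.5851
1 / 15.5851 = 0.0642

0.0642


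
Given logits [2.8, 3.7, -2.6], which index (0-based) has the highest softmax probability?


Softmax is a monotonic transformation, so it preserves the argmax.
We need to find the index of the maximum logit.
Index 0: 2.8
Index 1: 3.7
Index 2: -2.6
Maximum logit = 3.7 at index 1

1


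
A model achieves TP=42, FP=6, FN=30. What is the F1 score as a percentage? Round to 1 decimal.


Precision = TP / (TP + FP) = 42 / 48 = 0.875
Recall = TP / (TP + FN) = 42 / 72 = 0.5833
F1 = 2 * P * R / (P + R)
= 2 * 0.875 * 0.5833 / (0.875 + 0.5833)
= 1.0208 / 1.4583
= 0.7
As percentage: 70.0%

70.0


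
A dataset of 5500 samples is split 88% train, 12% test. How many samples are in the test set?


Train samples = 5500 * 88% = 4840
Test samples = 5500 - 4840
= 660

660


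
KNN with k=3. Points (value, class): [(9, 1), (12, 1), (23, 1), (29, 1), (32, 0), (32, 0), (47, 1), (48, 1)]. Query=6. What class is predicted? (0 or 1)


Distances from query 6:
Point 9 (class 1): distance = 3
Point 12 (class 1): distance = 6
Point 23 (class 1): distance = 17
K=3 nearest neighbors: classes = [1, 1, 1]
Votes for class 1: 3 / 3
Majority vote => class 1

1


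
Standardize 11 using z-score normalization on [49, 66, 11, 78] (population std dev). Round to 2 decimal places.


Mean = (49 + 66 + 11 + 78) / 4 = 51.0
Variance = sum((x_i - mean)^2) / n = 639.5
Std = sqrt(639.5) = 25.2883
Z = (x - mean) / std
= (11 - 51.0) / 25.2883
= -40.0 / 25.2883
= -1.58

-1.58


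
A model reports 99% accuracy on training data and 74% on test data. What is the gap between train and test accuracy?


Gap = train_accuracy - test_accuracy
= 99 - 74
= 25%
This large gap strongly indicates overfitting.

25


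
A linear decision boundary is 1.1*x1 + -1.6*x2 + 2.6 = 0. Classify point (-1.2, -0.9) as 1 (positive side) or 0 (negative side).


Compute 1.1 * -1.2 + -1.6 * -0.9 + 2.6
= -1.32 + 1.44 + 2.6
= 2.72
Since 2.72 >= 0, the point is on the positive side.

1


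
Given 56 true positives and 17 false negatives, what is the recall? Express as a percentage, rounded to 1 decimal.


Recall = TP / (TP + FN) * 100
= 56 / (56 + 17)
= 56 / 73
= 0.7671
= 76.7%

76.7


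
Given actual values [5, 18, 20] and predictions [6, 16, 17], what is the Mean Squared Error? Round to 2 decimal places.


Differences: [-1, 2, 3]
Squared errors: [1, 4, 9]
Sum of squared errors = 14
MSE = 14 / 3 = 4.67

4.67


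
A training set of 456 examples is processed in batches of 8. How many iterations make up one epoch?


Iterations per epoch = dataset_size / batch_size
= 456 / 8
= 57

57


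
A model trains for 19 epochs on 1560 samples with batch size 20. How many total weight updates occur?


Iterations per epoch = 1560 / 20 = 78
Total updates = iterations_per_epoch * epochs
= 78 * 19
= 1482

1482


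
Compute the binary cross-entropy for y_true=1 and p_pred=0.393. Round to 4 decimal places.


For y=1: Loss = -log(p)
= -log(0.393)
= -(-0.9339)
= 0.9339

0.9339


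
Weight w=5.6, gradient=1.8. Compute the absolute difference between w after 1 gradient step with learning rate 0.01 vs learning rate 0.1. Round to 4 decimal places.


With lr=0.01: w_new = 5.6 - 0.01 * 1.8 = 5.582
With lr=0.1: w_new = 5.6 - 0.1 * 1.8 = 5.42
Absolute difference = |5.582 - 5.42|
= 0.1620

0.1620


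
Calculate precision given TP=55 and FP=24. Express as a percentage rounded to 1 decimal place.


Precision = TP / (TP + FP) * 100
= 55 / (55 + 24)
= 55 / 79
= 0.6962
= 69.6%

69.6


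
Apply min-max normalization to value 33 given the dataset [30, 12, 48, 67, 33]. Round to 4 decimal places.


Min = 12, Max = 67
Range = 67 - 12 = 55
Scaled = (x - min) / (max - min)
= (33 - 12) / 55
= 21 / 55
= 0.3818

0.3818


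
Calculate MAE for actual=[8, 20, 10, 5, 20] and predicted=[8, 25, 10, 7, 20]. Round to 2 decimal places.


Absolute errors: [0, 5, 0, 2, 0]
Sum of absolute errors = 7
MAE = 7 / 5 = 1.40

1.40


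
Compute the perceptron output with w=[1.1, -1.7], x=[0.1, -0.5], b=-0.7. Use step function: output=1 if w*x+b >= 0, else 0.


z = w . x + b
= 1.1*0.1 + -1.7*-0.5 + -0.7
= 0.11 + 0.85 + -0.7
= 0.96 + -0.7
= 0.26
Since z = 0.26 >= 0, output = 1

1


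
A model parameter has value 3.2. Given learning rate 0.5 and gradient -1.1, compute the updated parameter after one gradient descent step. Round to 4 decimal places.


w_new = w_old - lr * gradient
= 3.2 - 0.5 * -1.1
= 3.2 - (-0.55)
= 3.7500

3.7500


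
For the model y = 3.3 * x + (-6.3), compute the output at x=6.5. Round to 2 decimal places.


y = 3.3 * 6.5 + (-6.3)
= 21.45 + (-6.3)
= 15.15

15.15


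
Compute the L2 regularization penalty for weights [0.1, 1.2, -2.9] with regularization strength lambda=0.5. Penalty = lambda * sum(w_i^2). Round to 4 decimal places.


Squaring each weight:
0.1^2 = 0.01
1.2^2 = 1.44
(-2.9)^2 = 8.41
Sum of squares = 9.86
Penalty = 0.5 * 9.86 = 4.9300

4.9300


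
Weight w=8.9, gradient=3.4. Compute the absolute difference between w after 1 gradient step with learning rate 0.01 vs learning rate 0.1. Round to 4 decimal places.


With lr=0.01: w_new = 8.9 - 0.01 * 3.4 = 8.866
With lr=0.1: w_new = 8.9 - 0.1 * 3.4 = 8.56
Absolute difference = |8.866 - 8.56|
= 0.3060

0.3060


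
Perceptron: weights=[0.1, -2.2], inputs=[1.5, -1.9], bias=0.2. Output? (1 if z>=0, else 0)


z = w . x + b
= 0.1*1.5 + -2.2*-1.9 + 0.2
= 0.15 + 4.18 + 0.2
= 4.33 + 0.2
= 4.53
Since z = 4.53 >= 0, output = 1

1


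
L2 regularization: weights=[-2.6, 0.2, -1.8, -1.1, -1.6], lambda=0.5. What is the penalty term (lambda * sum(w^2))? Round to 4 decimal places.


Squaring each weight:
(-2.6)^2 = 6.76
0.2^2 = 0.04
(-1.8)^2 = 3.24
(-1.1)^2 = 1.21
(-1.6)^2 = 2.56
Sum of squares = 13.81
Penalty = 0.5 * 13.81 = 6.9050

6.9050


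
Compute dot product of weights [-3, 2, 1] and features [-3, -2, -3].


Element-wise products:
-3 * -3 = 9
2 * -2 = -4
1 * -3 = -3
Sum = 9 + -4 + -3
= 2

2


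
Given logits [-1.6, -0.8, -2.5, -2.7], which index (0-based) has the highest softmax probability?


Softmax is a monotonic transformation, so it preserves the argmax.
We need to find the index of the maximum logit.
Index 0: -1.6
Index 1: -0.8
Index 2: -2.5
Index 3: -2.7
Maximum logit = -0.8 at index 1

1


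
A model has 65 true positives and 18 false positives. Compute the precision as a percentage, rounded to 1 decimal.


Precision = TP / (TP + FP) * 100
= 65 / (65 + 18)
= 65 / 83
= 0.7831
= 78.3%

78.3


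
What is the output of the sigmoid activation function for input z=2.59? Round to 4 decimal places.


sigmoid(z) = 1 / (1 + exp(-z))
exp(-(2.59)) = exp(-2.59) = 0.075
1 + 0.075 = 1.075
1 / 1.075 = 0.9302

0.9302


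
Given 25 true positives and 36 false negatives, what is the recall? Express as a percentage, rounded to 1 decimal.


Recall = TP / (TP + FN) * 100
= 25 / (25 + 36)
= 25 / 61
= 0.4098
= 41.0%

41.0


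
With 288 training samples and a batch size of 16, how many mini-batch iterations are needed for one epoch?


Iterations per epoch = dataset_size / batch_size
= 288 / 16
= 18

18


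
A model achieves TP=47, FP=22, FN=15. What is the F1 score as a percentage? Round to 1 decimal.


Precision = TP / (TP + FP) = 47 / 69 = 0.6812
Recall = TP / (TP + FN) = 47 / 62 = 0.7581
F1 = 2 * P * R / (P + R)
= 2 * 0.6812 * 0.7581 / (0.6812 + 0.7581)
= 1.0327 / 1.4392
= 0.7176
As percentage: 71.8%

71.8


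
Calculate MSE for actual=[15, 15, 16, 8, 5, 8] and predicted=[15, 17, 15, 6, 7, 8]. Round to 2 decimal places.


Differences: [0, -2, 1, 2, -2, 0]
Squared errors: [0, 4, 1, 4, 4, 0]
Sum of squared errors = 13
MSE = 13 / 6 = 2.17

2.17


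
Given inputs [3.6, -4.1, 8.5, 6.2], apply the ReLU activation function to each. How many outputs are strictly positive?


ReLU(x) = max(0, x) for each element:
ReLU(3.6) = 3.6
ReLU(-4.1) = 0
ReLU(8.5) = 8.5
ReLU(6.2) = 6.2
Active neurons (>0): 3

3


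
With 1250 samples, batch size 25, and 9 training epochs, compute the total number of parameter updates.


Iterations per epoch = 1250 / 25 = 50
Total updates = iterations_per_epoch * epochs
= 50 * 9
= 450

450


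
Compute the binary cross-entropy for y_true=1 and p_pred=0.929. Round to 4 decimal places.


For y=1: Loss = -log(p)
= -log(0.929)
= -(-0.0736)
= 0.0736

0.0736


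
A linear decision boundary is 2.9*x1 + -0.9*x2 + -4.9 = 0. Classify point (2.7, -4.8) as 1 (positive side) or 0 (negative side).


Compute 2.9 * 2.7 + -0.9 * -4.8 + -4.9
= 7.83 + 4.32 + -4.9
= 7.25
Since 7.25 >= 0, the point is on the positive side.

1


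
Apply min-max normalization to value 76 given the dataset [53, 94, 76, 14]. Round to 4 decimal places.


Min = 14, Max = 94
Range = 94 - 14 = 80
Scaled = (x - min) / (max - min)
= (76 - 14) / 80
= 62 / 80
= 0.7750

0.7750


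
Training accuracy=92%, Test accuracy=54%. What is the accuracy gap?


Gap = train_accuracy - test_accuracy
= 92 - 54
= 38%
This large gap strongly indicates overfitting.

38


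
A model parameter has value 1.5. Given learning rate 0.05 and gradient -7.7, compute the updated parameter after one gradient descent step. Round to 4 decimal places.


w_new = w_old - lr * gradient
= 1.5 - 0.05 * -7.7
= 1.5 - (-0.385)
= 1.8850

1.8850


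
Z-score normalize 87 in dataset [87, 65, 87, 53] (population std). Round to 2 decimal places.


Mean = (87 + 65 + 87 + 53) / 4 = 73.0
Variance = sum((x_i - mean)^2) / n = 214.0
Std = sqrt(214.0) = 14.6287
Z = (x - mean) / std
= (87 - 73.0) / 14.6287
= 14.0 / 14.6287
= 0.96

0.96


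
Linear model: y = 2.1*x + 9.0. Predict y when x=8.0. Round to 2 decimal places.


y = 2.1 * 8.0 + (9.0)
= 16.8 + (9.0)
= 25.80

25.80


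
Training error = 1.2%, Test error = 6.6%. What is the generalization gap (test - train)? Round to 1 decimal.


Generalization gap = test_error - train_error
= 6.6 - 1.2
= 5.4%
A moderate gap.

5.4


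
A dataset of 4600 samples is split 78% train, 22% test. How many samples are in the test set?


Train samples = 4600 * 78% = 3588
Test samples = 4600 - 3588
= 1012

1012


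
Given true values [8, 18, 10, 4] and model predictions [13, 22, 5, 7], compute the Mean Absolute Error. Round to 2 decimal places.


Absolute errors: [5, 4, 5, 3]
Sum of absolute errors = 17
MAE = 17 / 4 = 4.25

4.25


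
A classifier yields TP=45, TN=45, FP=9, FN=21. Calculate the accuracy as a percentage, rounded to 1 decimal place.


Accuracy = (TP + TN) / (TP + TN + FP + FN) * 100
= (45 + 45) / (45 + 45 + 9 + 21)
= 90 / 120
= 0.75
= 75.0%

75.0


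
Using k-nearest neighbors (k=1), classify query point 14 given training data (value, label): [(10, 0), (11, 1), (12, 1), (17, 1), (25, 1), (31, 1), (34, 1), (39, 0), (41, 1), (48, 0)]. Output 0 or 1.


Distances from query 14:
Point 12 (class 1): distance = 2
K=1 nearest neighbors: classes = [1]
Votes for class 1: 1 / 1
Majority vote => class 1

1


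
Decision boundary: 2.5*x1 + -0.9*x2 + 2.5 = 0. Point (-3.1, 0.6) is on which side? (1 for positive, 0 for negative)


Compute 2.5 * -3.1 + -0.9 * 0.6 + 2.5
= -7.75 + -0.54 + 2.5
= -5.79
Since -5.79 < 0, the point is on the negative side.

0


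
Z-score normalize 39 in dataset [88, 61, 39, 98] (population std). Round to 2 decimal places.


Mean = (88 + 61 + 39 + 98) / 4 = 71.5
Variance = sum((x_i - mean)^2) / n = 535.25
Std = sqrt(535.25) = 23.1355
Z = (x - mean) / std
= (39 - 71.5) / 23.1355
= -32.5 / 23.1355
= -1.40

-1.40


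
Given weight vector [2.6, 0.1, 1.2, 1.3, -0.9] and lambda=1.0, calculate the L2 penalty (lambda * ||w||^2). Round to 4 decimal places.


Squaring each weight:
2.6^2 = 6.76
0.1^2 = 0.01
1.2^2 = 1.44
1.3^2 = 1.69
(-0.9)^2 = 0.81
Sum of squares = 10.71
Penalty = 1.0 * 10.71 = 10.7100

10.7100


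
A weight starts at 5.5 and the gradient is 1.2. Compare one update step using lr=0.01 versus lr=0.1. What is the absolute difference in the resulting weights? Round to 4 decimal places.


With lr=0.01: w_new = 5.5 - 0.01 * 1.2 = 5.488
With lr=0.1: w_new = 5.5 - 0.1 * 1.2 = 5.38
Absolute difference = |5.488 - 5.38|
= 0.1080

0.1080


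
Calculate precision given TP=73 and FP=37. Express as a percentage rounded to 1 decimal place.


Precision = TP / (TP + FP) * 100
= 73 / (73 + 37)
= 73 / 110
= 0.6636
= 66.4%

66.4


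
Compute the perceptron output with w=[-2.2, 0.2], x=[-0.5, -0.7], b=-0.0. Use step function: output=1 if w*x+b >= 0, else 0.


z = w . x + b
= -2.2*-0.5 + 0.2*-0.7 + -0.0
= 1.1 + -0.14 + -0.0
= 0.96 + -0.0
= 0.96
Since z = 0.96 >= 0, output = 1

1


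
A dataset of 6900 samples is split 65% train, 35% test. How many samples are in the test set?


Train samples = 6900 * 65% = 4485
Test samples = 6900 - 4485
= 2415

2415


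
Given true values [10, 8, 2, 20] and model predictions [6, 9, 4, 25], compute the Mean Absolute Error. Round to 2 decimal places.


Absolute errors: [4, 1, 2, 5]
Sum of absolute errors = 12
MAE = 12 / 4 = 3.00

3.00


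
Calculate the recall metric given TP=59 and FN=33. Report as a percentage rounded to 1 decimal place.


Recall = TP / (TP + FN) * 100
= 59 / (59 + 33)
= 59 / 92
= 0.6413
= 64.1%

64.1


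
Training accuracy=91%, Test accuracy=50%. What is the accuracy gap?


Gap = train_accuracy - test_accuracy
= 91 - 50
= 41%
This large gap strongly indicates overfitting.

41


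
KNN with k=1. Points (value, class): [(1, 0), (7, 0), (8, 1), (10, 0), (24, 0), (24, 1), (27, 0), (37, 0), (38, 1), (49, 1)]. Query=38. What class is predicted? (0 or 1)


Distances from query 38:
Point 38 (class 1): distance = 0
K=1 nearest neighbors: classes = [1]
Votes for class 1: 1 / 1
Majority vote => class 1

1


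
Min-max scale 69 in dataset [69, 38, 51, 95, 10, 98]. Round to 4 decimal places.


Min = 10, Max = 98
Range = 98 - 10 = 88
Scaled = (x - min) / (max - min)
= (69 - 10) / 88
= 59 / 88
= 0.6705

0.6705


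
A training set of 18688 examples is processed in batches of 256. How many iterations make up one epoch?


Iterations per epoch = dataset_size / batch_size
= 18688 / 256
= 73

73


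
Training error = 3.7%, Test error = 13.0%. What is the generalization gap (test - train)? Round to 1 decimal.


Generalization gap = test_error - train_error
= 13.0 - 3.7
= 9.3%
A moderate gap.

9.3


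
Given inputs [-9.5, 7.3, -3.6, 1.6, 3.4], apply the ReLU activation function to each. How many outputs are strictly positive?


ReLU(x) = max(0, x) for each element:
ReLU(-9.5) = 0
ReLU(7.3) = 7.3
ReLU(-3.6) = 0
ReLU(1.6) = 1.6
ReLU(3.4) = 3.4
Active neurons (>0): 3

3


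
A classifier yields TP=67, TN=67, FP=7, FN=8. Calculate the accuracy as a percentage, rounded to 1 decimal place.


Accuracy = (TP + TN) / (TP + TN + FP + FN) * 100
= (67 + 67) / (67 + 67 + 7 + 8)
= 134 / 149
= 0.8993
= 89.9%

89.9


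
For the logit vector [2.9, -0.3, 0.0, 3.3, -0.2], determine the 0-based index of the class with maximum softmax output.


Softmax is a monotonic transformation, so it preserves the argmax.
We need to find the index of the maximum logit.
Index 0: 2.9
Index 1: -0.3
Index 2: 0.0
Index 3: 3.3
Index 4: -0.2
Maximum logit = 3.3 at index 3

3


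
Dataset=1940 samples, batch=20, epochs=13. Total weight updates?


Iterations per epoch = 1940 / 20 = 97
Total updates = iterations_per_epoch * epochs
= 97 * 13
= 1261

1261


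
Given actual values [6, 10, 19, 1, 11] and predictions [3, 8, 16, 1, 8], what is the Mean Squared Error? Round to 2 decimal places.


Differences: [3, 2, 3, 0, 3]
Squared errors: [9, 4, 9, 0, 9]
Sum of squared errors = 31
MSE = 31 / 5 = 6.20

6.20


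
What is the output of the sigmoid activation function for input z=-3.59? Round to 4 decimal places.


sigmoid(z) = 1 / (1 + exp(-z))
exp(-(-3.59)) = exp(3.59) = 36.2341
1 + 36.2341 = 37.2341
1 / 37.2341 = 0.0269

0.0269


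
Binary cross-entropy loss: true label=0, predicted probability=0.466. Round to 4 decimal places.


For y=0: Loss = -log(1-p)
= -log(1 - 0.466)
= -log(0.534)
= -(-0.6274)
= 0.6274

0.6274


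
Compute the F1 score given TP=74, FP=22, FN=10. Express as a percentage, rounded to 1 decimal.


Precision = TP / (TP + FP) = 74 / 96 = 0.7708
Recall = TP / (TP + FN) = 74 / 84 = 0.881
F1 = 2 * P * R / (P + R)
= 2 * 0.7708 * 0.881 / (0.7708 + 0.881)
= 1.3581 / 1.6518
= 0.8222
As percentage: 82.2%

82.2


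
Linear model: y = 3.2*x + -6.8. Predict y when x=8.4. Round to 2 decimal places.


y = 3.2 * 8.4 + (-6.8)
= 26.88 + (-6.8)
= 20.08

20.08


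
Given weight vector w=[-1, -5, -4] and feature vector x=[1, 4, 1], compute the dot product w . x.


Element-wise products:
-1 * 1 = -1
-5 * 4 = -20
-4 * 1 = -4
Sum = -1 + -20 + -4
= -25

-25


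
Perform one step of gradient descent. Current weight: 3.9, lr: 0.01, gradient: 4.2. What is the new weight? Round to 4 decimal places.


w_new = w_old - lr * gradient
= 3.9 - 0.01 * 4.2
= 3.9 - (0.042)
= 3.8580

3.8580


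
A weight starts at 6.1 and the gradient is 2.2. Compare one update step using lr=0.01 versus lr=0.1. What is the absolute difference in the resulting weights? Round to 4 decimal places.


With lr=0.01: w_new = 6.1 - 0.01 * 2.2 = 6.078
With lr=0.1: w_new = 6.1 - 0.1 * 2.2 = 5.88
Absolute difference = |6.078 - 5.88|
= 0.1980

0.1980


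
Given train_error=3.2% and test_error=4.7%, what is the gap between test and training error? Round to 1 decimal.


Generalization gap = test_error - train_error
= 4.7 - 3.2
= 1.5%
A small gap suggests good generalization.

1.5


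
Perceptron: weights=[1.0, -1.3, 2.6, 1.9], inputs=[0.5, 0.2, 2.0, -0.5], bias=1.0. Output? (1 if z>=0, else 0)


z = w . x + b
= 1.0*0.5 + -1.3*0.2 + 2.6*2.0 + 1.9*-0.5 + 1.0
= 0.5 + -0.26 + 5.2 + -0.95 + 1.0
= 4.49 + 1.0
= 5.49
Since z = 5.49 >= 0, output = 1

1


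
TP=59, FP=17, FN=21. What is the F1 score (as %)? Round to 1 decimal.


Precision = TP / (TP + FP) = 59 / 76 = 0.7763
Recall = TP / (TP + FN) = 59 / 80 = 0.7375
F1 = 2 * P * R / (P + R)
= 2 * 0.7763 * 0.7375 / (0.7763 + 0.7375)
= 1.1451 / 1.5138
= 0.7564
As percentage: 75.6%

75.6


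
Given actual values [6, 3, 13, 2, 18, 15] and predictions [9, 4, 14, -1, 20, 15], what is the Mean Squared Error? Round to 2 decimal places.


Differences: [-3, -1, -1, 3, -2, 0]
Squared errors: [9, 1, 1, 9, 4, 0]
Sum of squared errors = 24
MSE = 24 / 6 = 4.00

4.00


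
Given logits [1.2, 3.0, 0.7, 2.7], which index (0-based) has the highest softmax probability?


Softmax is a monotonic transformation, so it preserves the argmax.
We need to find the index of the maximum logit.
Index 0: 1.2
Index 1: 3.0
Index 2: 0.7
Index 3: 2.7
Maximum logit = 3.0 at index 1

1


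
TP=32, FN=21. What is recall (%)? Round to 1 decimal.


Recall = TP / (TP + FN) * 100
= 32 / (32 + 21)
= 32 / 53
= 0.6038
= 60.4%

60.4


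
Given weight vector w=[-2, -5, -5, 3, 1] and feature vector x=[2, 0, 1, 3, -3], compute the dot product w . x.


Element-wise products:
-2 * 2 = -4
-5 * 0 = 0
-5 * 1 = -5
3 * 3 = 9
1 * -3 = -3
Sum = -4 + 0 + -5 + 9 + -3
= -3

-3


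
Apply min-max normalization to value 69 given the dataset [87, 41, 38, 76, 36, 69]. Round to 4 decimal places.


Min = 36, Max = 87
Range = 87 - 36 = 51
Scaled = (x - min) / (max - min)
= (69 - 36) / 51
= 33 / 51
= 0.6471

0.6471


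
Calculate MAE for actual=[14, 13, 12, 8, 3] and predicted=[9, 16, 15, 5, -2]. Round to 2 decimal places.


Absolute errors: [5, 3, 3, 3, 5]
Sum of absolute errors = 19
MAE = 19 / 5 = 3.80

3.80


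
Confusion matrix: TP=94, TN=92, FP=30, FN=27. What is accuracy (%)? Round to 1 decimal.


Accuracy = (TP + TN) / (TP + TN + FP + FN) * 100
= (94 + 92) / (94 + 92 + 30 + 27)
= 186 / 243
= 0.7654
= 76.5%

76.5


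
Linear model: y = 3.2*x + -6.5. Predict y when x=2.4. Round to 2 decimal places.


y = 3.2 * 2.4 + (-6.5)
= 7.68 + (-6.5)
= 1.18

1.18


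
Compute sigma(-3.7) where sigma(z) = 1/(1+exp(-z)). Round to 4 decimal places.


sigmoid(z) = 1 / (1 + exp(-z))
exp(-(-3.7)) = exp(3.7) = 40.4473
1 + 40.4473 = 41.4473
1 / 41.4473 = 0.0241

0.0241


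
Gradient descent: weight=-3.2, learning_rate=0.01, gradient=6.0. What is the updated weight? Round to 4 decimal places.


w_new = w_old - lr * gradient
= -3.2 - 0.01 * 6.0
= -3.2 - (0.06)
= -3.2600

-3.2600


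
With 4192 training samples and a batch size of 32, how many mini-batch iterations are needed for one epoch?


Iterations per epoch = dataset_size / batch_size
= 4192 / 32
= 131

131


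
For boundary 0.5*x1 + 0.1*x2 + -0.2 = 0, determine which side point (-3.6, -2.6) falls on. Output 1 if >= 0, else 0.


Compute 0.5 * -3.6 + 0.1 * -2.6 + -0.2
= -1.8 + -0.26 + -0.2
= -2.26
Since -2.26 < 0, the point is on the negative side.

0


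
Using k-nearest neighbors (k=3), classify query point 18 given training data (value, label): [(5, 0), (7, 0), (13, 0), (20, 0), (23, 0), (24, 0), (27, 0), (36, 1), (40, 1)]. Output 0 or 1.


Distances from query 18:
Point 20 (class 0): distance = 2
Point 13 (class 0): distance = 5
Point 23 (class 0): distance = 5
K=3 nearest neighbors: classes = [0, 0, 0]
Votes for class 1: 0 / 3
Majority vote => class 0

0


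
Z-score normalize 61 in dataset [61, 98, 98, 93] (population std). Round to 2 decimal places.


Mean = (61 + 98 + 98 + 93) / 4 = 87.5
Variance = sum((x_i - mean)^2) / n = 238.25
Std = sqrt(238.25) = 15.4353
Z = (x - mean) / std
= (61 - 87.5) / 15.4353
= -26.5 / 15.4353
= -1.72

-1.72


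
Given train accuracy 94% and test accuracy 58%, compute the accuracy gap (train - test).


Gap = train_accuracy - test_accuracy
= 94 - 58
= 36%
This large gap strongly indicates overfitting.

36


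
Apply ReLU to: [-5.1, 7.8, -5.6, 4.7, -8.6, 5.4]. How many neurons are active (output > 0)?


ReLU(x) = max(0, x) for each element:
ReLU(-5.1) = 0
ReLU(7.8) = 7.8
ReLU(-5.6) = 0
ReLU(4.7) = 4.7
ReLU(-8.6) = 0
ReLU(5.4) = 5.4
Active neurons (>0): 3

3


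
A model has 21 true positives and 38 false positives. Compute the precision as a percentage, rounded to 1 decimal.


Precision = TP / (TP + FP) * 100
= 21 / (21 + 38)
= 21 / 59
= 0.3559
= 35.6%

35.6


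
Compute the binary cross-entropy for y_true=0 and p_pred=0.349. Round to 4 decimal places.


For y=0: Loss = -log(1-p)
= -log(1 - 0.349)
= -log(0.651)
= -(-0.4292)
= 0.4292

0.4292


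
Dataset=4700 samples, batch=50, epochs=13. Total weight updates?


Iterations per epoch = 4700 / 50 = 94
Total updates = iterations_per_epoch * epochs
= 94 * 13
= 1222

1222


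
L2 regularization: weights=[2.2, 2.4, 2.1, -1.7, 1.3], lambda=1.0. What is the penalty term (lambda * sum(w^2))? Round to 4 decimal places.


Squaring each weight:
2.2^2 = 4.84
2.4^2 = 5.76
2.1^2 = 4.41
(-1.7)^2 = 2.89
1.3^2 = 1.69
Sum of squares = 19.59
Penalty = 1.0 * 19.59 = 19.5900

19.5900


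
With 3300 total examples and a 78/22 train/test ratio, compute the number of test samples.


Train samples = 3300 * 78% = 2574
Test samples = 3300 - 2574
= 726

726


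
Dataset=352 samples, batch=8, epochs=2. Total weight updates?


Iterations per epoch = 352 / 8 = 44
Total updates = iterations_per_epoch * epochs
= 44 * 2
= 88

88


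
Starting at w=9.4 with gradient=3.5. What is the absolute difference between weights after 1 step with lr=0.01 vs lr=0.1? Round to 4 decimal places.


With lr=0.01: w_new = 9.4 - 0.01 * 3.5 = 9.365
With lr=0.1: w_new = 9.4 - 0.1 * 3.5 = 9.05
Absolute difference = |9.365 - 9.05|
= 0.3150

0.3150


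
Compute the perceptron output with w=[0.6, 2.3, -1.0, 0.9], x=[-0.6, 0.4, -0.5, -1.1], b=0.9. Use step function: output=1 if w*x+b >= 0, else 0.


z = w . x + b
= 0.6*-0.6 + 2.3*0.4 + -1.0*-0.5 + 0.9*-1.1 + 0.9
= -0.36 + 0.92 + 0.5 + -0.99 + 0.9
= 0.07 + 0.9
= 0.97
Since z = 0.97 >= 0, output = 1

1


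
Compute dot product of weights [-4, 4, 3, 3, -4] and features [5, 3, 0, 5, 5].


Element-wise products:
-4 * 5 = -20
4 * 3 = 12
3 * 0 = 0
3 * 5 = 15
-4 * 5 = -20
Sum = -20 + 12 + 0 + 15 + -20
= -13

-13
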